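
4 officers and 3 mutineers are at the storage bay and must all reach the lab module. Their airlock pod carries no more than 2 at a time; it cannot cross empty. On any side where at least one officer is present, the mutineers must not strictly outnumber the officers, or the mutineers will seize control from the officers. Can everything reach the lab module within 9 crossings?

No

Counting alone: each trip to the lab module takes at most 2 across and each return brings at least 1 back, so after t trips out (and t−1 returns) at most 2t − (t−1) of the 7 are across; that first reaches 7 at t = 6, so at least 11 crossings are needed.
Since 9 < 11, 9 crossings cannot be enough. (The shortest complete plan in fact takes 11:)
1. 2 mutineers → the lab module.  (the storage bay: 4O 1M; the lab module: 0O 2M)
2. 1 mutineer ← the storage bay.  (the storage bay: 4O 2M; the lab module: 0O 1M)
3. 2 mutineers → the lab module.  (the storage bay: 4O 0M; the lab module: 0O 3M)
4. 1 mutineer ← the storage bay.  (the storage bay: 4O 1M; the lab module: 0O 2M)
5. 2 officers → the lab module.  (the storage bay: 2O 1M; the lab module: 2O 2M)
6. 1 mutineer ← the storage bay.  (the storage bay: 2O 2M; the lab module: 2O 1M)
7. 1 officer and 1 mutineer → the lab module.  (the storage bay: 1O 1M; the lab module: 3O 2M)
8. 1 officer ← the storage bay.  (the storage bay: 2O 1M; the lab module: 2O 2M)
9. 1 officer and 1 mutineer → the lab module.  (the storage bay: 1O 0M; the lab module: 3O 3M)
10. 1 mutineer ← the storage bay.  (the storage bay: 1O 1M; the lab module: 3O 2M)
11. 1 officer and 1 mutineer → the lab module.  (the storage bay: 0O 0M; the lab module: 4O 3M)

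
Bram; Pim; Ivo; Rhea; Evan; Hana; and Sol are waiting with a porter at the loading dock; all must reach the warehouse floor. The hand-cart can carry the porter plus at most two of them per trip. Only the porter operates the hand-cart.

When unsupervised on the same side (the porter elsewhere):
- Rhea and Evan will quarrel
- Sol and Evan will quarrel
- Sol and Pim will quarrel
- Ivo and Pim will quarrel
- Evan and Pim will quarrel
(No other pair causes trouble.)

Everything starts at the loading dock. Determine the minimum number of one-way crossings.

Counting alone: the porter can take at most 2 across per trip to the warehouse floor, so moving all 7 needs at least 4 loaded trips out, with a return between consecutive ones — at least 7 crossings.
The safety rule pushes this higher. Following every safe sequence of crossings, the most of the 7 that can be at the warehouse floor as the hand-cart arrives there on crossings 7, 9 is 5, 6 respectively — never all 7.
So no plan with fewer than 11 crossings exists, and this one achieves 11:
1. Porter goes to the warehouse floor with Evan and Pim.
2. Porter goes back to the loading dock with Pim.
3. Porter goes to the warehouse floor with Bram and Pim.
4. Porter goes back to the loading dock with Pim.
5. Porter goes to the warehouse floor with Ivo and Pim.
6. Porter goes back to the loading dock with Pim.
7. Porter goes to the warehouse floor with Hana and Pim.
8. Porter goes back to the loading dock with Pim.
9. Porter goes to the warehouse floor with Rhea and Sol.
10. Porter goes back to the loading dock with Evan.
11. Porter goes to the warehouse floor with Evan and Pim.

11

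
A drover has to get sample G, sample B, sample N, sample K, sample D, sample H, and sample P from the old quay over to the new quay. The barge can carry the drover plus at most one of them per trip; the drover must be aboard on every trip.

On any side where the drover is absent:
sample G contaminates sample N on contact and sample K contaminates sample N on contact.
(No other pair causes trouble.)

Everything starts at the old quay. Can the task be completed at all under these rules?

1. Drover goes to the new quay with sample N.
2. Drover goes back to the old quay alone.
3. Drover goes to the new quay with sample G.
4. Drover goes back to the old quay with sample N.
5. Drover goes to the new quay with sample K.
6. Drover goes back to the old quay alone.
7. Drover goes to the new quay with sample B.
8. Drover goes back to the old quay alone.
9. Drover goes to the new quay with sample D.
10. Drover goes back to the old quay alone.
11. Drover goes to the new quay with sample H.
12. Drover goes back to the old quay alone.
13. Drover goes to the new quay with sample P.
14. Drover goes back to the old quay alone.
15. Drover goes to the new quay with sample N.

Yes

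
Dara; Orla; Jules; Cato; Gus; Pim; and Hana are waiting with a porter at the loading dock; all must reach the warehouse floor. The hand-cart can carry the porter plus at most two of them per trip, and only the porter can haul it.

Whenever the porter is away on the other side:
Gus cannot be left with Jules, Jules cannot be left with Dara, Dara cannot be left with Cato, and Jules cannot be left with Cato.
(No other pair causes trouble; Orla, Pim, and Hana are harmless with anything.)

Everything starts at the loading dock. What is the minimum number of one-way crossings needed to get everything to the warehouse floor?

11

Counting alone: the porter can take at most 2 across per trip to the warehouse floor, so moving all 7 needs at least 4 loaded trips out, with a return between consecutive ones — at least 7 crossings.
The safety rule pushes this higher. Following every safe sequence of crossings, the most of the 7 that can be at the warehouse floor as the hand-cart arrives there on crossings 7, 9 is 5, 6 respectively — never all 7.
So no plan with fewer than 11 crossings exists, and this one achieves 11:
1. Porter goes to the warehouse floor with Dara and Jules.  [the loading dock: Cato, Gus, Hana, Orla, Pim | the warehouse floor: Dara, Jules]
2. Porter goes back to the loading dock with Dara.  [the loading dock: Cato, Dara, Gus, Hana, Orla, Pim | the warehouse floor: Jules]
3. Porter goes to the warehouse floor with Dara and Orla.  [the loading dock: Cato, Gus, Hana, Pim | the warehouse floor: Dara, Jules, Orla]
4. Porter goes back to the loading dock with Dara.  [the loading dock: Cato, Dara, Gus, Hana, Pim | the warehouse floor: Jules, Orla]
5. Porter goes to the warehouse floor with Dara and Gus.  [the loading dock: Cato, Hana, Pim | the warehouse floor: Dara, Gus, Jules, Orla]
6. Porter goes back to the loading dock with Jules.  [the loading dock: Cato, Hana, Jules, Pim | the warehouse floor: Dara, Gus, Orla]
7. Porter goes to the warehouse floor with Jules and Pim.  [the loading dock: Cato, Hana | the warehouse floor: Dara, Gus, Jules, Orla, Pim]
8. Porter goes back to the loading dock with Jules.  [the loading dock: Cato, Hana, Jules | the warehouse floor: Dara, Gus, Orla, Pim]
9. Porter goes to the warehouse floor with Hana and Jules.  [the loading dock: Cato | the warehouse floor: Dara, Gus, Hana, Jules, Orla, Pim]
10. Porter goes back to the loading dock with Jules.  [the loading dock: Cato, Jules | the warehouse floor: Dara, Gus, Hana, Orla, Pim]
11. Porter goes to the warehouse floor with Cato and Jules.  [the loading dock: — | the warehouse floor: Cato, Dara, Gus, Hana, Jules, Orla, Pim]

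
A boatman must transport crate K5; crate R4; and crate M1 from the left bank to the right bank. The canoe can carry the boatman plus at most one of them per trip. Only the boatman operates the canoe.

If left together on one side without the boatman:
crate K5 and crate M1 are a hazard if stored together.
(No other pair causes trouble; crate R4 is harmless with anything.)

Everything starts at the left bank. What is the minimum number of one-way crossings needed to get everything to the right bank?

Counting alone: the boatman can take at most 1 across per trip to the right bank, so moving all 3 needs at least 3 loaded trips out, with a return between consecutive ones — at least 5 crossings.
The plan below uses exactly 5 crossings, so it is optimal:
1. Boatman goes to the right bank with crate K5.
2. Boatman goes back to the left bank alone.
3. Boatman goes to the right bank with crate R4.
4. Boatman goes back to the left bank alone.
5. Boatman goes to the right bank with crate M1.

5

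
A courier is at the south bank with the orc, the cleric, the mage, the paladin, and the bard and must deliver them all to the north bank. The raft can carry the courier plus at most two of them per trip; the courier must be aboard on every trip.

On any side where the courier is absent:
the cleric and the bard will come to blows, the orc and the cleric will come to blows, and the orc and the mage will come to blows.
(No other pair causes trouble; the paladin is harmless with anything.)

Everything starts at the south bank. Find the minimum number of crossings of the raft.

Counting alone: the courier can take at most 2 across per trip to the north bank, so moving all 5 needs at least 3 loaded trips out, with a return between consecutive ones — at least 5 crossings.
The plan below uses exactly 5 crossings, so it is optimal:
1. Courier goes to the north bank with the cleric and the orc.
2. Courier goes back to the south bank with the orc.
3. Courier goes to the north bank with the mage and the paladin.
4. Courier goes back to the south bank alone.
5. Courier goes to the north bank with the bard and the orc.

5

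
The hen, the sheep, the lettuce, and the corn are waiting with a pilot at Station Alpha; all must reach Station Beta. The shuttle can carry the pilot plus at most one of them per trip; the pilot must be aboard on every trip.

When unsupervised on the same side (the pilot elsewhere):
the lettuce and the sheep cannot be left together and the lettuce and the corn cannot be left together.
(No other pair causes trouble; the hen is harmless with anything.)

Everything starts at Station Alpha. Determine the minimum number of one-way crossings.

9

Counting alone: the pilot can take at most 1 across per trip to Station Beta, so moving all 4 needs at least 4 loaded trips out, with a return between consecutive ones — at least 7 crossings.
The safety rule pushes this higher. Following every safe sequence of crossings, the most of the 4 that can be at Station Beta as the shuttle arrives there on crossing 7 is 3 — never all 4.
So no plan with fewer than 9 crossings exists, and this one achieves 9:
1. Pilot goes to Station Beta with the lettuce.
2. Pilot goes back to Station Alpha alone.
3. Pilot goes to Station Beta with the hen.
4. Pilot goes back to Station Alpha alone.
5. Pilot goes to Station Beta with the sheep.
6. Pilot goes back to Station Alpha with the lettuce.
7. Pilot goes to Station Beta with the corn.
8. Pilot goes back to Station Alpha alone.
9. Pilot goes to Station Beta with the lettuce.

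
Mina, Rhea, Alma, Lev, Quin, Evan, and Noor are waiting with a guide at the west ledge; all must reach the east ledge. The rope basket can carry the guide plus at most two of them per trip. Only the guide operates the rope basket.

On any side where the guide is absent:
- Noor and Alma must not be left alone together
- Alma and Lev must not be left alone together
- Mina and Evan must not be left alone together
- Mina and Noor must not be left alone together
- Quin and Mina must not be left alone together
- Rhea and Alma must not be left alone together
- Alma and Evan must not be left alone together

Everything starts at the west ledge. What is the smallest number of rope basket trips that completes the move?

9

Counting alone: the guide can take at most 2 across per trip to the east ledge, so moving all 7 needs at least 4 loaded trips out, with a return between consecutive ones — at least 7 crossings.
The safety rule pushes this higher. Following every safe sequence of crossings, the most of the 7 that can be at the east ledge as the rope basket arrives there on crossing 7 is 6 — never all 7.
So no plan with fewer than 9 crossings exists, and this one achieves 9:
1. Guide goes to the east ledge with Alma and Mina.
2. Guide goes back to the west ledge alone.
3. Guide goes to the east ledge with Quin.
4. Guide goes back to the west ledge with Mina.
5. Guide goes to the east ledge with Evan and Noor.
6. Guide goes back to the west ledge with Alma.
7. Guide goes to the east ledge with Lev and Rhea.
8. Guide goes back to the west ledge alone.
9. Guide goes to the east ledge with Alma and Mina.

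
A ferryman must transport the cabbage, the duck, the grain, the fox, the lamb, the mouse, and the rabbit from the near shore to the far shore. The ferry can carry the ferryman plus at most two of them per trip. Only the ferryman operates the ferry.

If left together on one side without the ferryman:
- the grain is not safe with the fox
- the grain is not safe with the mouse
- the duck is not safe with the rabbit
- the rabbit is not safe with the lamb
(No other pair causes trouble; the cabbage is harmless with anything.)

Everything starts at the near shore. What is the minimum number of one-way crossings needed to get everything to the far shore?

9

Counting alone: the ferryman can take at most 2 across per trip to the far shore, so moving all 7 needs at least 4 loaded trips out, with a return between consecutive ones — at least 7 crossings.
The safety rule pushes this higher. Following every safe sequence of crossings, the most of the 7 that can be at the far shore as the ferry arrives there on crossing 7 is 6 — never all 7.
So no plan with fewer than 9 crossings exists, and this one achieves 9:
1. Ferryman goes to the far shore with the grain and the rabbit.
2. Ferryman goes back to the near shore alone.
3. Ferryman goes to the far shore with the cabbage.
4. Ferryman goes back to the near shore alone.
5. Ferryman goes to the far shore with the duck and the fox.
6. Ferryman goes back to the near shore with the grain and the rabbit.
7. Ferryman goes to the far shore with the lamb and the mouse.
8. Ferryman goes back to the near shore alone.
9. Ferryman goes to the far shore with the grain and the rabbit.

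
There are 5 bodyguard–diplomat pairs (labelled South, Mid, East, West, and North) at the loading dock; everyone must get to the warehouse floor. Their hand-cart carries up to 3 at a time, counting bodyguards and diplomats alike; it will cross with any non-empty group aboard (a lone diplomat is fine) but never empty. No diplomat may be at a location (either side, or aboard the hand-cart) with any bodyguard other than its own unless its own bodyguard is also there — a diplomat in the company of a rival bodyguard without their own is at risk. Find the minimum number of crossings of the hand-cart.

11

Counting alone: each trip to the warehouse floor takes at most 3 across and each return brings at least 1 back, so after t trips out (and t−1 returns) at most 3t − (t−1) of the 10 are across; that first reaches 10 at t = 5, so at least 9 crossings are needed.
The safety rule pushes this higher. Following every safe sequence of crossings, the most of the 10 that can be at the warehouse floor as the hand-cart arrives there on crossing 9 is 9 — never all 10.
So no plan with fewer than 11 crossings exists, and this one achieves 11:
1. bodyguard South and diplomat South cross → the warehouse floor.
2. bodyguard South crosses ← the loading dock.
3. diplomat East, diplomat Mid, and diplomat West cross → the warehouse floor.
4. diplomat South crosses ← the loading dock.
5. bodyguard East, bodyguard Mid, and bodyguard West cross → the warehouse floor.
6. bodyguard Mid and diplomat Mid cross ← the loading dock.
7. bodyguard Mid, bodyguard North, and bodyguard South cross → the warehouse floor.
8. diplomat East crosses ← the loading dock.
9. diplomat Mid and diplomat South cross → the warehouse floor.
10. diplomat South crosses ← the loading dock.
11. diplomat East, diplomat North, and diplomat South cross → the warehouse floor.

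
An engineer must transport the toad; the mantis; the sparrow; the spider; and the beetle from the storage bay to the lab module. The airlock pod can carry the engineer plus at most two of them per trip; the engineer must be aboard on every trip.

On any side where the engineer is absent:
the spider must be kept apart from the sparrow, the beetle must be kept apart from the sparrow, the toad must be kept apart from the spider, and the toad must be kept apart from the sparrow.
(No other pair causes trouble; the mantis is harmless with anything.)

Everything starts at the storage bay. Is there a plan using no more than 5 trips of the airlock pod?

No

Counting alone: the engineer can take at most 2 across per trip to the lab module, so moving all 5 needs at least 3 loaded trips out, with a return between consecutive ones — at least 5 crossings.
The safety rule pushes this higher. Following every safe sequence of crossings, the most of the 5 that can be at the lab module as the airlock pod arrives there on crossing 5 is 4 — never all 5.
So the move cannot be finished within 5 crossings. (The shortest complete plan takes 7:)
1. Engineer goes to the lab module with the sparrow and the toad.  [the storage bay: the beetle, the mantis, the spider | the lab module: the sparrow, the toad]
2. Engineer goes back to the storage bay with the toad.  [the storage bay: the beetle, the mantis, the spider, the toad | the lab module: the sparrow]
3. Engineer goes to the lab module with the mantis and the toad.  [the storage bay: the beetle, the spider | the lab module: the mantis, the sparrow, the toad]
4. Engineer goes back to the storage bay with the toad.  [the storage bay: the beetle, the spider, the toad | the lab module: the mantis, the sparrow]
5. Engineer goes to the lab module with the beetle and the toad.  [the storage bay: the spider | the lab module: the beetle, the mantis, the sparrow, the toad]
6. Engineer goes back to the storage bay with the sparrow.  [the storage bay: the sparrow, the spider | the lab module: the beetle, the mantis, the toad]
7. Engineer goes to the lab module with the sparrow and the spider.  [the storage bay: — | the lab module: the beetle, the mantis, the sparrow, the spider, the toad]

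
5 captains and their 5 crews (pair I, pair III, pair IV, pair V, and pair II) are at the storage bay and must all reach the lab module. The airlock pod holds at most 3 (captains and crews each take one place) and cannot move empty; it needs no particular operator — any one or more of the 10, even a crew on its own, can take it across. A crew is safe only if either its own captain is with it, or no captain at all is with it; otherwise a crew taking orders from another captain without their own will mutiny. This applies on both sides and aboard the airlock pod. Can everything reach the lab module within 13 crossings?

Yes — this plan uses 11 crossings (≤ 13):
1. captain I and crew I cross → the lab module.
2. captain I crosses ← the storage bay.
3. crew III, crew IV, and crew V cross → the lab module.
4. crew I crosses ← the storage bay.
5. captain III, captain IV, and captain V cross → the lab module.
6. captain III and crew III cross ← the storage bay.
7. captain I, captain II, and captain III cross → the lab module.
8. crew IV crosses ← the storage bay.
9. crew I and crew III cross → the lab module.
10. crew I crosses ← the storage bay.
11. crew I, crew II, and crew IV cross → the lab module.

Yes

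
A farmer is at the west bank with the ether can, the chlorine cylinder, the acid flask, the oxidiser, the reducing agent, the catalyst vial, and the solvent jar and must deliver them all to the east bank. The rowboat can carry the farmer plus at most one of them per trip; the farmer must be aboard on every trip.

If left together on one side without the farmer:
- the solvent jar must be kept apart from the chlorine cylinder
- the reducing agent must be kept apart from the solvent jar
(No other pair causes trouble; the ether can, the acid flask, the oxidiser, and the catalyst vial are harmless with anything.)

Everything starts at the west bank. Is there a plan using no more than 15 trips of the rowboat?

Yes — this plan uses 15 crossings (≤ 15):
1. Farmer goes to the east bank with the solvent jar.  [the west bank: the acid flask, the catalyst vial, the chlorine cylinder, the ether can, the oxidiser, the reducing agent | the east bank: the solvent jar]
2. Farmer goes back to the west bank alone.  [the west bank: the acid flask, the catalyst vial, the chlorine cylinder, the ether can, the oxidiser, the reducing agent | the east bank: the solvent jar]
3. Farmer goes to the east bank with the ether can.  [the west bank: the acid flask, the catalyst vial, the chlorine cylinder, the oxidiser, the reducing agent | the east bank: the ether can, the solvent jar]
4. Farmer goes back to the west bank alone.  [the west bank: the acid flask, the catalyst vial, the chlorine cylinder, the oxidiser, the reducing agent | the east bank: the ether can, the solvent jar]
5. Farmer goes to the east bank with the chlorine cylinder.  [the west bank: the acid flask, the catalyst vial, the oxidiser, the reducing agent | the east bank: the chlorine cylinder, the ether can, the solvent jar]
6. Farmer goes back to the west bank with the solvent jar.  [the west bank: the acid flask, the catalyst vial, the oxidiser, the reducing agent, the solvent jar | the east bank: the chlorine cylinder, the ether can]
7. Farmer goes to the east bank with the reducing agent.  [the west bank: the acid flask, the catalyst vial, the oxidiser, the solvent jar | the east bank: the chlorine cylinder, the ether can, the reducing agent]
8. Farmer goes back to the west bank alone.  [the west bank: the acid flask, the catalyst vial, the oxidiser, the solvent jar | the east bank: the chlorine cylinder, the ether can, the reducing agent]
9. Farmer goes to the east bank with the acid flask.  [the west bank: the catalyst vial, the oxidiser, the solvent jar | the east bank: the acid flask, the chlorine cylinder, the ether can, the reducing agent]
10. Farmer goes back to the west bank alone.  [the west bank: the catalyst vial, the oxidiser, the solvent jar | the east bank: the acid flask, the chlorine cylinder, the ether can, the reducing agent]
11. Farmer goes to the east bank with the oxidiser.  [the west bank: the catalyst vial, the solvent jar | the east bank: the acid flask, the chlorine cylinder, the ether can, the oxidiser, the reducing agent]
12. Farmer goes back to the west bank alone.  [the west bank: the catalyst vial, the solvent jar | the east bank: the acid flask, the chlorine cylinder, the ether can, the oxidiser, the reducing agent]
13. Farmer goes to the east bank with the catalyst vial.  [the west bank: the solvent jar | the east bank: the acid flask, the catalyst vial, the chlorine cylinder, the ether can, the oxidiser, the reducing agent]
14. Farmer goes back to the west bank alone.  [the west bank: the solvent jar | the east bank: the acid flask, the catalyst vial, the chlorine cylinder, the ether can, the oxidiser, the reducing agent]
15. Farmer goes to the east bank with the solvent jar.  [the west bank: — | the east bank: the acid flask, the catalyst vial, the chlorine cylinder, the ether can, the oxidiser, the reducing agent, the solvent jar]

Yes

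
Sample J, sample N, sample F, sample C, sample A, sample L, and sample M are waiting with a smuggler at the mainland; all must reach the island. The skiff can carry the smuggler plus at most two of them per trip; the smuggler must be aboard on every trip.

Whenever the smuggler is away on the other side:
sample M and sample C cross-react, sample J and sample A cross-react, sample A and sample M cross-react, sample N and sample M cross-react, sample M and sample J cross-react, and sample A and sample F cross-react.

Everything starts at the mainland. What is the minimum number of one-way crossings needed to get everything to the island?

Counting alone: the smuggler can take at most 2 across per trip to the island, so moving all 7 needs at least 4 loaded trips out, with a return between consecutive ones — at least 7 crossings.
The safety rule pushes this higher. Following every safe sequence of crossings, the most of the 7 that can be at the island as the skiff arrives there on crossings 7, 9 is 5, 6 respectively — never all 7.
So no plan with fewer than 11 crossings exists, and this one achieves 11:
1. Smuggler goes to the island with sample A and sample M.
2. Smuggler goes back to the mainland with sample A.
3. Smuggler goes to the island with sample F and sample J.
4. Smuggler goes back to the mainland with sample J.
5. Smuggler goes to the island with sample J and sample N.
6. Smuggler goes back to the mainland with sample M.
7. Smuggler goes to the island with sample A and sample C.
8. Smuggler goes back to the mainland with sample A.
9. Smuggler goes to the island with sample A and sample L.
10. Smuggler goes back to the mainland with sample A.
11. Smuggler goes to the island with sample A and sample M.

11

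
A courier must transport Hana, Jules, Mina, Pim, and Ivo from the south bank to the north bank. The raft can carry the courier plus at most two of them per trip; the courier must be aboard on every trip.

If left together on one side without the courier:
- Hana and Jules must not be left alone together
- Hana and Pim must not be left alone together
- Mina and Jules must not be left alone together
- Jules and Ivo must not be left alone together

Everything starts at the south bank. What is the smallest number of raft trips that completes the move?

5

Counting alone: the courier can take at most 2 across per trip to the north bank, so moving all 5 needs at least 3 loaded trips out, with a return between consecutive ones — at least 5 crossings.
The plan below uses exactly 5 crossings, so it is optimal:
1. Courier goes to the north bank with Hana and Jules.  [the south bank: Ivo, Mina, Pim | the north bank: Hana, Jules]
2. Courier goes back to the south bank with Jules.  [the south bank: Ivo, Jules, Mina, Pim | the north bank: Hana]
3. Courier goes to the north bank with Ivo and Mina.  [the south bank: Jules, Pim | the north bank: Hana, Ivo, Mina]
4. Courier goes back to the south bank alone.  [the south bank: Jules, Pim | the north bank: Hana, Ivo, Mina]
5. Courier goes to the north bank with Jules and Pim.  [the south bank: — | the north bank: Hana, Ivo, Jules, Mina, Pim]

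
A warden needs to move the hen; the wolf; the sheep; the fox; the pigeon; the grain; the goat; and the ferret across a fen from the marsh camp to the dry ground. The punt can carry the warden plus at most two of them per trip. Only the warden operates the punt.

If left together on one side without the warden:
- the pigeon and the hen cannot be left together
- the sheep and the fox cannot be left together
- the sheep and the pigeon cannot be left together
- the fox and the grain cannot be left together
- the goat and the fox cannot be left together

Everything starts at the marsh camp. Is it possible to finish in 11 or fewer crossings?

Yes — this plan uses 9 crossings (≤ 11):
1. Warden goes to the dry ground with the fox and the pigeon.
2. Warden goes back to the marsh camp alone.
3. Warden goes to the dry ground with the hen and the wolf.
4. Warden goes back to the marsh camp with the pigeon.
5. Warden goes to the dry ground with the grain and the sheep.
6. Warden goes back to the marsh camp with the fox.
7. Warden goes to the dry ground with the ferret and the goat.
8. Warden goes back to the marsh camp alone.
9. Warden goes to the dry ground with the fox and the pigeon.

Yes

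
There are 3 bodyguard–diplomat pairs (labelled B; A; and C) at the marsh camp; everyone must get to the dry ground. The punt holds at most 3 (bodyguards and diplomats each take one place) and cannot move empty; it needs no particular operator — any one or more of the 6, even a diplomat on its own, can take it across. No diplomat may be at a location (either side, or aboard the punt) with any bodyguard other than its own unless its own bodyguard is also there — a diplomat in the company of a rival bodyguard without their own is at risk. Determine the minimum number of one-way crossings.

Counting alone: each trip to the dry ground takes at most 3 across and each return brings at least 1 back, so after t trips out (and t−1 returns) at most 3t − (t−1) of the 6 are across; that first reaches 6 at t = 3, so at least 5 crossings are needed.
The plan below uses exactly 5 crossings, so it is optimal:
1. bodyguard B and diplomat B cross → the dry ground.
2. bodyguard B crosses ← the marsh camp.
3. bodyguard A, bodyguard B, and bodyguard C cross → the dry ground.
4. diplomat B crosses ← the marsh camp.
5. diplomat A, diplomat B, and diplomat C cross → the dry ground.

5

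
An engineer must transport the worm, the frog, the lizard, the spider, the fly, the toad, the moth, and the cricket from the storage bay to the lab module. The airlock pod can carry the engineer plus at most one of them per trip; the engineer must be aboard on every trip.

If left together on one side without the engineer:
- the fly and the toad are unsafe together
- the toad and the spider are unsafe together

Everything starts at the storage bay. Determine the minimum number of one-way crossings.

17

Counting alone: the engineer can take at most 1 across per trip to the lab module, so moving all 8 needs at least 8 loaded trips out, with a return between consecutive ones — at least 15 crossings.
The safety rule pushes this higher. Following every safe sequence of crossings, the most of the 8 that can be at the lab module as the airlock pod arrives there on crossing 15 is 7 — never all 8.
So no plan with fewer than 17 crossings exists, and this one achieves 17:
1. Engineer goes to the lab module with the toad.  [the storage bay: the cricket, the fly, the frog, the lizard, the moth, the spider, the worm | the lab module: the toad]
2. Engineer goes back to the storage bay alone.  [the storage bay: the cricket, the fly, the frog, the lizard, the moth, the spider, the worm | the lab module: the toad]
3. Engineer goes to the lab module with the worm.  [the storage bay: the cricket, the fly, the frog, the lizard, the moth, the spider | the lab module: the toad, the worm]
4. Engineer goes back to the storage bay alone.  [the storage bay: the cricket, the fly, the frog, the lizard, the moth, the spider | the lab module: the toad, the worm]
5. Engineer goes to the lab module with the frog.  [the storage bay: the cricket, the fly, the lizard, the moth, the spider | the lab module: the frog, the toad, the worm]
6. Engineer goes back to the storage bay alone.  [the storage bay: the cricket, the fly, the lizard, the moth, the spider | the lab module: the frog, the toad, the worm]
7. Engineer goes to the lab module with the lizard.  [the storage bay: the cricket, the fly, the moth, the spider | the lab module: the frog, the lizard, the toad, the worm]
8. Engineer goes back to the storage bay alone.  [the storage bay: the cricket, the fly, the moth, the spider | the lab module: the frog, the lizard, the toad, the worm]
9. Engineer goes to the lab module with the spider.  [the storage bay: the cricket, the fly, the moth | the lab module: the frog, the lizard, the spider, the toad, the worm]
10. Engineer goes back to the storage bay with the toad.  [the storage bay: the cricket, the fly, the moth, the toad | the lab module: the frog, the lizard, the spider, the worm]
11. Engineer goes to the lab module with the fly.  [the storage bay: the cricket, the moth, the toad | the lab module: the fly, the frog, the lizard, the spider, the worm]
12. Engineer goes back to the storage bay alone.  [the storage bay: the cricket, the moth, the toad | the lab module: the fly, the frog, the lizard, the spider, the worm]
13. Engineer goes to the lab module with the moth.  [the storage bay: the cricket, the toad | the lab module: the fly, the frog, the lizard, the moth, the spider, the worm]
14. Engineer goes back to the storage bay alone.  [the storage bay: the cricket, the toad | the lab module: the fly, the frog, the lizard, the moth, the spider, the worm]
15. Engineer goes to the lab module with the cricket.  [the storage bay: the toad | the lab module: the cricket, the fly, the frog, the lizard, the moth, the spider, the worm]
16. Engineer goes back to the storage bay alone.  [the storage bay: the toad | the lab module: the cricket, the fly, the frog, the lizard, the moth, the spider, the worm]
17. Engineer goes to the lab module with the toad.  [the storage bay: — | the lab module: the cricket, the fly, the frog, the lizard, the moth, the spider, the toad, the worm]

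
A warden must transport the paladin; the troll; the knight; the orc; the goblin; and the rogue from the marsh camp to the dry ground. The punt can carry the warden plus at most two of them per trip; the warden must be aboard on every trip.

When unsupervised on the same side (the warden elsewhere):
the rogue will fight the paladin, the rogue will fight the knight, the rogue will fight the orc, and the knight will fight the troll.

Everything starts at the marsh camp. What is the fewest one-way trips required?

7

Counting alone: the warden can take at most 2 across per trip to the dry ground, so moving all 6 needs at least 3 loaded trips out, with a return between consecutive ones — at least 5 crossings.
The safety rule pushes this higher. Following every safe sequence of crossings, the most of the 6 that can be at the dry ground as the punt arrives there on crossing 5 is 5 — never all 6.
So no plan with fewer than 7 crossings exists, and this one achieves 7:
1. Warden goes to the dry ground with the rogue and the troll.
2. Warden goes back to the marsh camp alone.
3. Warden goes to the dry ground with the goblin.
4. Warden goes back to the marsh camp alone.
5. Warden goes to the dry ground with the orc and the paladin.
6. Warden goes back to the marsh camp with the rogue.
7. Warden goes to the dry ground with the knight and the rogue.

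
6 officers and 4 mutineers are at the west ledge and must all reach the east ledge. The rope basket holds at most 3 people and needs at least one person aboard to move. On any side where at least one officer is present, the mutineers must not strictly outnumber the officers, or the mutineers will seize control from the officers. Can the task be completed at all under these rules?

Yes

1. 2 mutineers → the east ledge.  (the west ledge: 6O 2M; the east ledge: 0O 2M)
2. 1 mutineer ← the west ledge.  (the west ledge: 6O 3M; the east ledge: 0O 1M)
3. 3 mutineers → the east ledge.  (the west ledge: 6O 0M; the east ledge: 0O 4M)
4. 1 mutineer ← the west ledge.  (the west ledge: 6O 1M; the east ledge: 0O 3M)
5. 3 officers → the east ledge.  (the west ledge: 3O 1M; the east ledge: 3O 3M)
6. 1 mutineer ← the west ledge.  (the west ledge: 3O 2M; the east ledge: 3O 2M)
7. 1 officer and 2 mutineers → the east ledge.  (the west ledge: 2O 0M; the east ledge: 4O 4M)
8. 1 mutineer ← the west ledge.  (the west ledge: 2O 1M; the east ledge: 4O 3M)
9. 2 officers and 1 mutineer → the east ledge.  (the west ledge: 0O 0M; the east ledge: 6O 4M)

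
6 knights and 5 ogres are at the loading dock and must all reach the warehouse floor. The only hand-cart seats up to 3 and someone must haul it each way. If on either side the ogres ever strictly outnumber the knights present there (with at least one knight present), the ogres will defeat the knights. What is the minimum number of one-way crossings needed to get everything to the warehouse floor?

Counting alone: each trip to the warehouse floor takes at most 3 across and each return brings at least 1 back, so after t trips out (and t−1 returns) at most 3t − (t−1) of the 11 are across; that first reaches 11 at t = 5, so at least 9 crossings are needed.
The plan below uses exactly 9 crossings, so it is optimal:
1. 3 ogres → the warehouse floor.  (the loading dock: 6K 2O; the warehouse floor: 0K 3O)
2. 1 ogre ← the loading dock.  (the loading dock: 6K 3O; the warehouse floor: 0K 2O)
3. 3 knights → the warehouse floor.  (the loading dock: 3K 3O; the warehouse floor: 3K 2O)
4. 1 knight ← the loading dock.  (the loading dock: 4K 3O; the warehouse floor: 2K 2O)
5. 2 knights and 1 ogre → the warehouse floor.  (the loading dock: 2K 2O; the warehouse floor: 4K 3O)
6. 1 knight ← the loading dock.  (the loading dock: 3K 2O; the warehouse floor: 3K 3O)
7. 2 knights and 1 ogre → the warehouse floor.  (the loading dock: 1K 1O; the warehouse floor: 5K 4O)
8. 1 knight ← the loading dock.  (the loading dock: 2K 1O; the warehouse floor: 4K 4O)
9. 2 knights and 1 ogre → the warehouse floor.  (the loading dock: 0K 0O; the warehouse floor: 6K 5O)

9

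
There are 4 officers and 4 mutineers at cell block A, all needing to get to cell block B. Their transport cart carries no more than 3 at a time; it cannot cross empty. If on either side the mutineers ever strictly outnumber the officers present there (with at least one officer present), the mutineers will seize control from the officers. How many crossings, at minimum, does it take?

Counting alone: each trip to cell block B takes at most 3 across and each return brings at least 1 back, so after t trips out (and t−1 returns) at most 3t − (t−1) of the 8 are across; that first reaches 8 at t = 4, so at least 7 crossings are needed.
The safety rule pushes this higher. Following every safe sequence of crossings, the most of the 8 that can be at cell block B as the transport cart arrives there on crossing 7 is 7 — never all 8.
So no plan with fewer than 9 crossings exists, and this one achieves 9:
1. 2 mutineers → cell block B.  (cell block A: 4O 2M; cell block B: 0O 2M)
2. 1 mutineer ← cell block A.  (cell block A: 4O 3M; cell block B: 0O 1M)
3. 3 mutineers → cell block B.  (cell block A: 4O 0M; cell block B: 0O 4M)
4. 1 mutineer ← cell block A.  (cell block A: 4O 1M; cell block B: 0O 3M)
5. 3 officers → cell block B.  (cell block A: 1O 1M; cell block B: 3O 3M)
6. 1 officer and 1 mutineer ← cell block A.  (cell block A: 2O 2M; cell block B: 2O 2M)
7. 2 officers → cell block B.  (cell block A: 0O 2M; cell block B: 4O 2M)
8. 1 mutineer ← cell block A.  (cell block A: 0O 3M; cell block B: 4O 1M)
9. 3 mutineers → cell block B.  (cell block A: 0O 0M; cell block B: 4O 4M)

9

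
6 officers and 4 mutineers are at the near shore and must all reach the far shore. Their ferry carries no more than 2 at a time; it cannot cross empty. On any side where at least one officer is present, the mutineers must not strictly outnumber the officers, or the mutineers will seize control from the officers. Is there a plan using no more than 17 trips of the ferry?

Yes — this plan uses 17 crossings (≤ 17):
1. 2 mutineers → the far shore.  (the near shore: 6O 2M; the far shore: 0O 2M)
2. 1 mutineer ← the near shore.  (the near shore: 6O 3M; the far shore: 0O 1M)
3. 2 mutineers → the far shore.  (the near shore: 6O 1M; the far shore: 0O 3M)
4. 1 mutineer ← the near shore.  (the near shore: 6O 2M; the far shore: 0O 2M)
5. 2 officers → the far shore.  (the near shore: 4O 2M; the far shore: 2O 2M)
6. 1 mutineer ← the near shore.  (the near shore: 4O 3M; the far shore: 2O 1M)
7. 1 officer and 1 mutineer → the far shore.  (the near shore: 3O 2M; the far shore: 3O 2M)
8. 1 mutineer ← the near shore.  (the near shore: 3O 3M; the far shore: 3O 1M)
9. 2 mutineers → the far shore.  (the near shore: 3O 1M; the far shore: 3O 3M)
10. 1 mutineer ← the near shore.  (the near shore: 3O 2M; the far shore: 3O 2M)
11. 1 officer and 1 mutineer → the far shore.  (the near shore: 2O 1M; the far shore: 4O 3M)
12. 1 mutineer ← the near shore.  (the near shore: 2O 2M; the far shore: 4O 2M)
13. 2 mutineers → the far shore.  (the near shore: 2O 0M; the far shore: 4O 4M)
14. 1 mutineer ← the near shore.  (the near shore: 2O 1M; the far shore: 4O 3M)
15. 1 officer and 1 mutineer → the far shore.  (the near shore: 1O 0M; the far shore: 5O 4M)
16. 1 mutineer ← the near shore.  (the near shore: 1O 1M; the far shore: 5O 3M)
17. 1 officer and 1 mutineer → the far shore.  (the near shore: 0O 0M; the far shore: 6O 4M)

Yes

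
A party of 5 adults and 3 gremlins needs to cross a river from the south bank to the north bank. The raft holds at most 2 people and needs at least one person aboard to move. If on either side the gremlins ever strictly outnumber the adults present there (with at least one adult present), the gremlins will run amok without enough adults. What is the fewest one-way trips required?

Counting alone: each trip to the north bank takes at most 2 across and each return brings at least 1 back, so after t trips out (and t−1 returns) at most 2t − (t−1) of the 8 are across; that first reaches 8 at t = 7, so at least 13 crossings are needed.
The plan below uses exactly 13 crossings, so it is optimal:
1. 2 gremlins → the north bank.  (the south bank: 5A 1G; the north bank: 0A 2G)
2. 1 gremlin ← the south bank.  (the south bank: 5A 2G; the north bank: 0A 1G)
3. 2 gremlins → the north bank.  (the south bank: 5A 0G; the north bank: 0A 3G)
4. 1 gremlin ← the south bank.  (the south bank: 5A 1G; the north bank: 0A 2G)
5. 2 adults → the north bank.  (the south bank: 3A 1G; the north bank: 2A 2G)
6. 1 gremlin ← the south bank.  (the south bank: 3A 2G; the north bank: 2A 1G)
7. 1 adult and 1 gremlin → the north bank.  (the south bank: 2A 1G; the north bank: 3A 2G)
8. 1 gremlin ← the south bank.  (the south bank: 2A 2G; the north bank: 3A 1G)
9. 2 gremlins → the north bank.  (the south bank: 2A 0G; the north bank: 3A 3G)
10. 1 gremlin ← the south bank.  (the south bank: 2A 1G; the north bank: 3A 2G)
11. 1 adult and 1 gremlin → the north bank.  (the south bank: 1A 0G; the north bank: 4A 3G)
12. 1 gremlin ← the south bank.  (the south bank: 1A 1G; the north bank: 4A 2G)
13. 1 adult and 1 gremlin → the north bank.  (the south bank: 0A 0G; the north bank: 5A 3G)

13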